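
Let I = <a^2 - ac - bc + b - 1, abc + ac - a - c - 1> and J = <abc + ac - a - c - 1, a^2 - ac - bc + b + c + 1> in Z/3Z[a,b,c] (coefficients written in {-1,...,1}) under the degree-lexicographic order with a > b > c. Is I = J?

Equality of ideals is decidable: compute both reduced Gröbner bases (unique for the ordering) and check whether they agree.
Buchberger on the first generating set:
f_1 = a^2 - ac - bc + b - 1, LT = a^2.
f_2 = abc + ac - a - c - 1, LT = abc.

S(f_1,f_2): lcm = a^2bc. S = -abc^2 - b^2c^2 - a^2c + b^2c + a^2 + ac - bc + a.
  leading term abc^2: subtract (-c)·f_2 from -abc^2 - b^2c^2 - a^2c + b^2c + a^2 + ac - bc + a → -b^2c^2 - a^2c + ac^2 + b^2c + a^2 - bc - c^2 + a - c
  leading term b^2c^2: no divisor's leading term divides it; move -b^2c^2 to the remainder.
  leading term a^2c: subtract (-c)·f_1 from -a^2c + ac^2 + b^2c + a^2 - bc - c^2 + a - c → b^2c - bc^2 + a^2 - c^2 + a + c
  leading term b^2c: no divisor's leading term divides it; move b^2c to the remainder.
  leading term bc^2: no divisor's leading term divides it; move -bc^2 to the remainder.
  leading term a^2: subtract (1)·f_1 from a^2 - c^2 + a + c → ac + bc - c^2 + a - b + c + 1
  leading term ac: no divisor's leading term divides it; move ac to the remainder.
  leading term bc: no divisor's leading term divides it; move bc to the remainder.
  leading term c^2: no divisor's leading term divides it; move -c^2 to the remainder.
  leading term a: no divisor's leading term divides it; move a to the remainder.
  leading term b: no divisor's leading term divides it; move -b to the remainder.
  leading term c: no divisor's leading term divides it; move c to the remainder.
  leading term 1: no divisor's leading term divides it; move 1 to the remainder.
  remainder -b^2c^2 + b^2c - bc^2 + ac + bc - c^2 + a - b + c + 1 ≠ 0; add g_3 = -b^2c^2 + b^2c - bc^2 + ac + bc - c^2 + a - b + c + 1 to the basis.

The other S-polynomials (S(f_1,g_3), S(f_2,g_3)) all reduce to 0 modulo the current basis, so we have a Gröbner basis.
Inter-reduce: drop elements whose leading term is divisible by another's, tail-reduce, and make monic.
Reduced Gröbner basis: {b^2c^2 - b^2c + bc^2 - ac - bc + c^2 - a + b - c - 1, abc + ac - a - c - 1, a^2 - ac - bc + b - 1}.

Buchberger on the second generating set:
h_1 = abc + ac - a - c - 1, LT = abc.
h_2 = a^2 - ac - bc + b + c + 1, LT = a^2.

S(h_1,h_2): lcm = a^2bc. S = abc^2 + b^2c^2 + a^2c - b^2c - bc^2 - a^2 - ac - bc - a.
  leading term abc^2: subtract (c)·h_1 from abc^2 + b^2c^2 + a^2c - b^2c - bc^2 - a^2 - ac - bc - a → b^2c^2 + a^2c - ac^2 - b^2c - bc^2 - a^2 - bc + c^2 - a + c
  leading term b^2c^2: no divisor's leading term divides it; move b^2c^2 to the remainder.
  leading term a^2c: subtract (c)·h_2 from a^2c - ac^2 - b^2c - bc^2 - a^2 - bc + c^2 - a + c → -b^2c - a^2 + bc - a
  leading term b^2c: no divisor's leading term divides it; move -b^2c to the remainder.
  leading term a^2: subtract (-1)·h_2 from -a^2 + bc - a → -ac - a + b + c + 1
  leading term ac: no divisor's leading term divides it; move -ac to the remainder.
  leading term a: no divisor's leading term divides it; move -a to the remainder.
  leading term b: no divisor's leading term divides it; move b to the remainder.
  leading term c: no divisor's leading term divides it; move c to the remainder.
  leading term 1: no divisor's leading term divides it; move 1 to the remainder.
  remainder b^2c^2 - b^2c - ac - a + b + c + 1 ≠ 0; add k_3 = b^2c^2 - b^2c - ac - a + b + c + 1 to the basis.

The other S-polynomials (S(h_1,k_3), S(h_2,k_3)) all reduce to 0 modulo the current basis, so we have a Gröbner basis.
Inter-reduce: drop elements whose leading term is divisible by another's, tail-reduce, and make monic.
Reduced Gröbner basis: {b^2c^2 - b^2c - ac - a + b + c + 1, abc + ac - a - c - 1, a^2 - ac - bc + b + c + 1}.

Since the reduced bases disagree, the two ideals are not the same.

No, the ideals differ.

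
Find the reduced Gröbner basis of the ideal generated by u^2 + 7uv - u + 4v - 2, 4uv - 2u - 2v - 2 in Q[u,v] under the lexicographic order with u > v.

f_1 = u^2 + 7uv - u + 4v - 2, LT = u^2.
f_2 = 4uv - 2u - 2v - 2, LT = uv.

S(f_1,f_2): lcm = u^2v. S = 1/2u^2 + 7uv^2 - 1/2uv + 1/2u + 4v^2 - 2v.
  leading term u^2: subtract (1/2)·f_1 from 1/2u^2 + 7uv^2 - 1/2uv + 1/2u + 4v^2 - 2v → 7uv^2 - 4uv + u + 4v^2 - 4v + 1
  leading term uv^2: subtract (7/4v)·f_2 from 7uv^2 - 4uv + u + 4v^2 - 4v + 1 → -1/2uv + u + 15/2v^2 - 1/2v + 1
  leading term uv: subtract (-1/8)·f_2 from -1/2uv + u + 15/2v^2 - 1/2v + 1 → 3/4u + 15/2v^2 - 3/4v + 3/4
  leading term u: no divisor's leading term divides it; move 3/4u to the remainder.
  leading term v^2: no divisor's leading term divides it; move 15/2v^2 to the remainder.
  leading term v: no divisor's leading term divides it; move -3/4v to the remainder.
  leading term 1: no divisor's leading term divides it; move 3/4 to the remainder.
  remainder 3/4u + 15/2v^2 - 3/4v + 3/4 ≠ 0; add g_3 = 3/4u + 15/2v^2 - 3/4v + 3/4 to the basis.

S(f_2,g_3): lcm = uv. S = -1/2u - 10v^3 + v^2 - 3/2v - 1/2.
  leading term u: subtract (-2/3)·g_3 from -1/2u - 10v^3 + v^2 - 3/2v - 1/2 → -10v^3 + 6v^2 - 2v
  leading term v^3: no divisor's leading term divides it; move -10v^3 to the remainder.
  leading term v^2: no divisor's leading term divides it; move 6v^2 to the remainder.
  leading term v: no divisor's leading term divides it; move -2v to the remainder.
  remainder -10v^3 + 6v^2 - 2v ≠ 0; add g_4 = -10v^3 + 6v^2 - 2v to the basis.

The other S-polynomials (S(f_1,g_3), S(f_1,g_4), S(f_2,g_4), S(g_3,g_4)) all reduce to 0 modulo the current basis, so we have a Gröbner basis.
Inter-reduce: drop elements whose leading term is divisible by another's, tail-reduce, and make monic.

G = {u + 10v^2 - v + 1, v^3 - 3/5v^2 + 1/5v}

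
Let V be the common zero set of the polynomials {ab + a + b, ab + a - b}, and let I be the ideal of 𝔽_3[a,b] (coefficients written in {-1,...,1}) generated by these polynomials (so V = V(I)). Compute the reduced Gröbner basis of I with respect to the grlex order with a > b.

G = {a, b}

The reduced Gröbner basis is the canonical form of the ideal for this ordering.

f_1 = ab + a + b, LT = ab.
f_2 = ab + a - b, LT = ab.

S(f_1,f_2): lcm = ab. S = -b.
  leading term b: no divisor's leading term divides it; move -b to the remainder.
  remainder -b ≠ 0; add g_3 = -b to the basis.

S(f_1,g_3): lcm = ab. S = a + b.
  leading term a: no divisor's leading term divides it; move a to the remainder.
  leading term b: subtract (-1)·g_3 from b → 0
  remainder a ≠ 0; add g_4 = a to the basis.

S(f_2,g_3): lcm = ab. S = a - b.
  leading term a: subtract (1)·g_4 from a - b → -b
  leading term b: subtract (1)·g_3 from -b → 0
  remainder 0.

S(f_1,g_4): lcm = ab. S = a + b.
  leading term a: subtract (1)·g_4 from a + b → b
  leading term b: subtract (-1)·g_3 from b → 0
  remainder 0.

S(f_2,g_4): lcm = ab. S = a - b.
  leading term a: subtract (1)·g_4 from a - b → -b
  leading term b: subtract (1)·g_3 from -b → 0
  remainder 0.

S(g_3,g_4): leading monomials are coprime, so the S-polynomial reduces to 0 (Buchberger's first criterion).
Every S-polynomial of the final basis reduces to 0, so we have a Gröbner basis.
Inter-reduce: drop elements whose leading term is divisible by another's, tail-reduce, and make monic.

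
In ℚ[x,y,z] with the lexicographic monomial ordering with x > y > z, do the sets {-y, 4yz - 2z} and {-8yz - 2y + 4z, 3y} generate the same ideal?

Yes, the ideals are equal.

For a fixed monomial order, each ideal has a unique reduced Gröbner basis; comparing bases decides equality.
Buchberger on the first generating set:
f_1 = -y, LT = y.
f_2 = 4yz - 2z, LT = yz.

S(f_1,f_2): lcm = yz. S = ½z.
  leading term z: no divisor's leading term divides it; move ½z to the remainder.
  remainder ½z ≠ 0; add g_3 = ½z to the basis.

The other S-polynomials (S(f_1,g_3), S(f_2,g_3)) all reduce to 0 modulo the current basis, so we have a Gröbner basis.
Inter-reduce: drop elements whose leading term is divisible by another's, tail-reduce, and make monic.
Reduced Gröbner basis: {y, z}.

Buchberger on the second generating set:
h_1 = -8yz - 2y + 4z, LT = yz.
h_2 = 3y, LT = y.

S(h_1,h_2): lcm = yz. S = ¼y - ½z.
  leading term y: subtract (1/12)·h_2 from ¼y - ½z → -½z
  leading term z: no divisor's leading term divides it; move -½z to the remainder.
  remainder -½z ≠ 0; add k_3 = -½z to the basis.

The other S-polynomials (S(h_1,k_3), S(h_2,k_3)) all reduce to 0 modulo the current basis, so we have a Gröbner basis.
Inter-reduce: drop elements whose leading term is divisible by another's, tail-reduce, and make monic.
Reduced Gröbner basis: {y, z}.

The two bases agree; hence the ideals are identical.
The choice of monomial ordering does not affect the verdict — as long as both bases are computed under the same ordering, their equality decides ideal equality.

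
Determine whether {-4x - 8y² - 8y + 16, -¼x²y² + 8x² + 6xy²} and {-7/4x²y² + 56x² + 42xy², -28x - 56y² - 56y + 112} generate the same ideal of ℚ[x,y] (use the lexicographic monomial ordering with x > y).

Yes, the ideals are equal.

Two ideals are equal iff their reduced Gröbner bases coincide (the reduced basis is unique for a fixed ordering).
Buchberger on the first generating set:
f_1 = -4x - 8y² - 8y + 16, LT = x.
f_2 = -¼x²y² + 8x² + 6xy², LT = x²y².

S(f_1,f_2): lcm = x²y². S = 32x² + 2xy⁴ + 2xy³ + 20xy².
  leading term x²: subtract (-8x)·f_1 from 32x² + 2xy⁴ + 2xy³ + 20xy² → 2xy⁴ + 2xy³ - 44xy² - 64xy + 128x
  leading term xy⁴: subtract (-½y⁴)·f_1 from 2xy⁴ + 2xy³ - 44xy² - 64xy + 128x → 2xy³ - 44xy² - 64xy + 128x - 4y⁶ - 4y⁵ + 8y⁴
  leading term xy³: subtract (-½y³)·f_1 from 2xy³ - 44xy² - 64xy + 128x - 4y⁶ - 4y⁵ + 8y⁴ → -44xy² - 64xy + 128x - 4y⁶ - 8y⁵ + 4y⁴ + 8y³
  leading term xy²: subtract (11y²)·f_1 from -44xy² - 64xy + 128x - 4y⁶ - 8y⁵ + 4y⁴ + 8y³ → -64xy + 128x - 4y⁶ - 8y⁵ + 92y⁴ + 96y³ - 176y²
  leading term xy: subtract (16y)·f_1 from -64xy + 128x - 4y⁶ - 8y⁵ + 92y⁴ + 96y³ - 176y² → 128x - 4y⁶ - 8y⁵ + 92y⁴ + 224y³ - 48y² - 256y
  leading term x: subtract (-32)·f_1 from 128x - 4y⁶ - 8y⁵ + 92y⁴ + 224y³ - 48y² - 256y → -4y⁶ - 8y⁵ + 92y⁴ + 224y³ - 304y² - 512y + 512
  leading term y⁶: no divisor's leading term divides it; move -4y⁶ to the remainder.
  leading term y⁵: no divisor's leading term divides it; move -8y⁵ to the remainder.
  leading term y⁴: no divisor's leading term divides it; move 92y⁴ to the remainder.
  leading term y³: no divisor's leading term divides it; move 224y³ to the remainder.
  leading term y²: no divisor's leading term divides it; move -304y² to the remainder.
  leading term y: no divisor's leading term divides it; move -512y to the remainder.
  leading term 1: no divisor's leading term divides it; move 512 to the remainder.
  remainder -4y⁶ - 8y⁵ + 92y⁴ + 224y³ - 304y² - 512y + 512 ≠ 0; add g_3 = -4y⁶ - 8y⁵ + 92y⁴ + 224y³ - 304y² - 512y + 512 to the basis.

The other S-polynomials (S(f_1,g_3), S(f_2,g_3)) all reduce to 0 modulo the current basis, so we have a Gröbner basis.
Inter-reduce: drop elements whose leading term is divisible by another's, tail-reduce, and make monic.
Reduced Gröbner basis: {x + 2y² + 2y - 4, y⁶ + 2y⁵ - 23y⁴ - 56y³ + 76y² + 128y - 128}.

Buchberger on the second generating set:
h_1 = -7/4x²y² + 56x² + 42xy², LT = x²y².
h_2 = -28x - 56y² - 56y + 112, LT = x.

S(h_1,h_2): lcm = x²y². S = -32x² - 2xy⁴ - 2xy³ - 20xy².
  leading term x²: subtract (8/7x)·h_2 from -32x² - 2xy⁴ - 2xy³ - 20xy² → -2xy⁴ - 2xy³ + 44xy² + 64xy - 128x
  leading term xy⁴: subtract (1/14y⁴)·h_2 from -2xy⁴ - 2xy³ + 44xy² + 64xy - 128x → -2xy³ + 44xy² + 64xy - 128x + 4y⁶ + 4y⁵ - 8y⁴
  leading term xy³: subtract (1/14y³)·h_2 from -2xy³ + 44xy² + 64xy - 128x + 4y⁶ + 4y⁵ - 8y⁴ → 44xy² + 64xy - 128x + 4y⁶ + 8y⁵ - 4y⁴ - 8y³
  leading term xy²: subtract (-11/7y²)·h_2 from 44xy² + 64xy - 128x + 4y⁶ + 8y⁵ - 4y⁴ - 8y³ → 64xy - 128x + 4y⁶ + 8y⁵ - 92y⁴ - 96y³ + 176y²
  leading term xy: subtract (-16/7y)·h_2 from 64xy - 128x + 4y⁶ + 8y⁵ - 92y⁴ - 96y³ + 176y² → -128x + 4y⁶ + 8y⁵ - 92y⁴ - 224y³ + 48y² + 256y
  leading term x: subtract (32/7)·h_2 from -128x + 4y⁶ + 8y⁵ - 92y⁴ - 224y³ + 48y² + 256y → 4y⁶ + 8y⁵ - 92y⁴ - 224y³ + 304y² + 512y - 512
  leading term y⁶: no divisor's leading term divides it; move 4y⁶ to the remainder.
  leading term y⁵: no divisor's leading term divides it; move 8y⁵ to the remainder.
  leading term y⁴: no divisor's leading term divides it; move -92y⁴ to the remainder.
  leading term y³: no divisor's leading term divides it; move -224y³ to the remainder.
  leading term y²: no divisor's leading term divides it; move 304y² to the remainder.
  leading term y: no divisor's leading term divides it; move 512y to the remainder.
  leading term 1: no divisor's leading term divides it; move -512 to the remainder.
  remainder 4y⁶ + 8y⁵ - 92y⁴ - 224y³ + 304y² + 512y - 512 ≠ 0; add k_3 = 4y⁶ + 8y⁵ - 92y⁴ - 224y³ + 304y² + 512y - 512 to the basis.

The other S-polynomials (S(h_1,k_3), S(h_2,k_3)) all reduce to 0 modulo the current basis, so we have a Gröbner basis.
Inter-reduce: drop elements whose leading term is divisible by another's, tail-reduce, and make monic.
Reduced Gröbner basis: {x + 2y² + 2y - 4, y⁶ + 2y⁵ - 23y⁴ - 56y³ + 76y² + 128y - 128}.

These coincide, so the ideals are equal.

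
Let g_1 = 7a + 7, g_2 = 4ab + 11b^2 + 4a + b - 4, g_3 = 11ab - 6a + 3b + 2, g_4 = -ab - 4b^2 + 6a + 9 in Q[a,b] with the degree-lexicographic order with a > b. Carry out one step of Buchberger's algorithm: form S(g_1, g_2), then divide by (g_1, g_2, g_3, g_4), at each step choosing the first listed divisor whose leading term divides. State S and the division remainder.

lcm(LM(g_1), LM(g_2)) = ab.
S = (lcm/LT(g_1))·g_1 − (lcm/LT(g_2))·g_2 = -11/4b^2 - a + 3/4b + 1.
Reduce S modulo (g_1, g_2, g_3, g_4) in that order:
  leading term b^2: no divisor's leading term divides it; move -11/4b^2 to the remainder.
  leading term a: subtract (-1/7)·g_1 from -a + 3/4b + 1 → 3/4b + 2
  leading term b: no divisor's leading term divides it; move 3/4b to the remainder.
  leading term 1: no divisor's leading term divides it; move 2 to the remainder.
The remainder -11/4b^2 + 3/4b + 2 is nonzero, so it would be added as the next basis element.
An S-polynomial is built so that the two leading terms cancel; whether anything survives reduction is exactly the Gröbner-basis criterion.

S(g_1, g_2) = -11/4b^2 - a + 3/4b + 1; remainder on division = -11/4b^2 + 3/4b + 2.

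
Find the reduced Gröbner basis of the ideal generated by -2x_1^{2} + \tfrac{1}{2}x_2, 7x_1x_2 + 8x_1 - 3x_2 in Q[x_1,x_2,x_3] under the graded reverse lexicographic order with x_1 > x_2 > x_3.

f_1 = -2x_1^{2} + \tfrac{1}{2}x_2, LT = x_1^{2}.
f_2 = 7x_1x_2 + 8x_1 - 3x_2, LT = x_1x_2.

S(f_1,f_2): lcm = x_1^{2}x_2. S = -\tfrac{8}{7}x_1^{2} + \tfrac{3}{7}x_1x_2 - \tfrac{1}{4}x_2^{2}.
  leading term x_1^{2}: subtract (\tfrac{4}{7})·f_1 from -\tfrac{8}{7}x_1^{2} + \tfrac{3}{7}x_1x_2 - \tfrac{1}{4}x_2^{2} → \tfrac{3}{7}x_1x_2 - \tfrac{1}{4}x_2^{2} - \tfrac{2}{7}x_2
  leading term x_1x_2: subtract (\tfrac{3}{49})·f_2 from \tfrac{3}{7}x_1x_2 - \tfrac{1}{4}x_2^{2} - \tfrac{2}{7}x_2 → -\tfrac{1}{4}x_2^{2} - \tfrac{24}{49}x_1 - \tfrac{5}{49}x_2
  leading term x_2^{2}: no divisor's leading term divides it; move -\tfrac{1}{4}x_2^{2} to the remainder.
  leading term x_1: no divisor's leading term divides it; move -\tfrac{24}{49}x_1 to the remainder.
  leading term x_2: no divisor's leading term divides it; move -\tfrac{5}{49}x_2 to the remainder.
  remainder -\tfrac{1}{4}x_2^{2} - \tfrac{24}{49}x_1 - \tfrac{5}{49}x_2 ≠ 0; add g_3 = -\tfrac{1}{4}x_2^{2} - \tfrac{24}{49}x_1 - \tfrac{5}{49}x_2 to the basis.

S(f_1,g_3): leading monomials are coprime, so the S-polynomial reduces to 0 (Buchberger's first criterion).
S(f_2,g_3): lcm = x_1x_2^{2}. S = -\tfrac{96}{49}x_1^{2} + \tfrac{36}{49}x_1x_2 - \tfrac{3}{7}x_2^{2}.
  leading term x_1^{2}: subtract (\tfrac{48}{49})·f_1 from -\tfrac{96}{49}x_1^{2} + \tfrac{36}{49}x_1x_2 - \tfrac{3}{7}x_2^{2} → \tfrac{36}{49}x_1x_2 - \tfrac{3}{7}x_2^{2} - \tfrac{24}{49}x_2
  leading term x_1x_2: subtract (\tfrac{36}{343})·f_2 from \tfrac{36}{49}x_1x_2 - \tfrac{3}{7}x_2^{2} - \tfrac{24}{49}x_2 → -\tfrac{3}{7}x_2^{2} - \tfrac{288}{343}x_1 - \tfrac{60}{343}x_2
  leading term x_2^{2}: subtract (\tfrac{12}{7})·g_3 from -\tfrac{3}{7}x_2^{2} - \tfrac{288}{343}x_1 - \tfrac{60}{343}x_2 → 0
  remainder 0.

Every S-polynomial of the final basis reduces to 0, so we have a Gröbner basis.

G = {x_1^{2} - \tfrac{1}{4}x_2, x_1x_2 + \tfrac{8}{7}x_1 - \tfrac{3}{7}x_2, x_2^{2} + \tfrac{96}{49}x_1 + \tfrac{20}{49}x_2}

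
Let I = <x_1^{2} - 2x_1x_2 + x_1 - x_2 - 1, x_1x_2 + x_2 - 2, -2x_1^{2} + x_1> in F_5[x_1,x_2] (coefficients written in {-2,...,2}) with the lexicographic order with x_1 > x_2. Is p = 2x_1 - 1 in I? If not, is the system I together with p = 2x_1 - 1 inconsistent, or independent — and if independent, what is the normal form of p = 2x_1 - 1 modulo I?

2x_1 - 1 lies in I (it reduces to 0).

First compute the reduced Gröbner basis of I by Buchberger's algorithm.
f_1 = x_1^{2} - 2x_1x_2 + x_1 - x_2 - 1, LT = x_1^{2}.
f_2 = x_1x_2 + x_2 - 2, LT = x_1x_2.
f_3 = -2x_1^{2} + x_1, LT = x_1^{2}.

S(f_1,f_2): lcm = x_1^{2}x_2. S = -2x_1x_2^{2} + 2x_1 - x_2^{2} - x_2.
  leading term x_1x_2^{2}: subtract (-2x_2)·f_2 from -2x_1x_2^{2} + 2x_1 - x_2^{2} - x_2 → 2x_1 + x_2^{2}
  leading term x_1: no divisor's leading term divides it; move 2x_1 to the remainder.
  leading term x_2^{2}: no divisor's leading term divides it; move x_2^{2} to the remainder.
  remainder 2x_1 + x_2^{2} ≠ 0; add h_4 = 2x_1 + x_2^{2} to the basis.

S(f_1,f_3): lcm = x_1^{2}. S = -2x_1x_2 - x_1 - x_2 - 1.
  leading term x_1x_2: subtract (-2)·f_2 from -2x_1x_2 - x_1 - x_2 - 1 → -x_1 + x_2
  leading term x_1: subtract (2)·h_4 from -x_1 + x_2 → -2x_2^{2} + x_2
  leading term x_2^{2}: no divisor's leading term divides it; move -2x_2^{2} to the remainder.
  leading term x_2: no divisor's leading term divides it; move x_2 to the remainder.
  remainder -2x_2^{2} + x_2 ≠ 0; add h_5 = -2x_2^{2} + x_2 to the basis.

S(f_2,f_3): lcm = x_1^{2}x_2. S = -x_1x_2 - 2x_1.
  leading term x_1x_2: subtract (-1)·f_2 from -x_1x_2 - 2x_1 → -2x_1 + x_2 - 2
  leading term x_1: subtract (-1)·h_4 from -2x_1 + x_2 - 2 → x_2^{2} + x_2 - 2
  leading term x_2^{2}: subtract (2)·h_5 from x_2^{2} + x_2 - 2 → -x_2 - 2
  leading term x_2: no divisor's leading term divides it; move -x_2 to the remainder.
  leading term 1: no divisor's leading term divides it; move -2 to the remainder.
  remainder -x_2 - 2 ≠ 0; add h_6 = -x_2 - 2 to the basis.

The other S-polynomials (S(f_1,h_4), S(f_2,h_4), S(f_3,h_4), S(f_1,h_5), S(f_2,h_5), S(f_3,h_5), S(h_4,h_5), S(f_1,h_6), S(f_2,h_6), S(f_3,h_6), S(h_4,h_6), S(h_5,h_6)) all reduce to 0 modulo the current basis, so we have a Gröbner basis.
Inter-reduce: drop elements whose leading term is divisible by another's, tail-reduce, and make monic.
Reduced Gröbner basis: {x_1 + 2, x_2 + 2}.
Label its elements g_1 = x_1 + 2, g_2 = x_2 + 2.

Reduce p = 2x_1 - 1 modulo G:
  leading term x_1: subtract (2)·g_1 from 2x_1 - 1 → 0
  normal form = 0.
Since the normal form is 0, p ∈ I.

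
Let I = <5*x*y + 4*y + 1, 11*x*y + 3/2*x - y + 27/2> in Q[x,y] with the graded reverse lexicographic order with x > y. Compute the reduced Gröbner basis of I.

G = {y**2 - 101/98*y + 3/98, x - 98/15*y + 113/15}

This is the nonlinear analogue of row-reducing a linear system.

f_1 = 5*x*y + 4*y + 1, LT = x*y.
f_2 = 11*x*y + 3/2*x - y + 27/2, LT = x*y.

S(f_1,f_2): lcm = x*y. S = -3/22*x + 49/55*y - 113/110.
  leading term x: no divisor's leading term divides it; move -3/22*x to the remainder.
  leading term y: no divisor's leading term divides it; move 49/55*y to the remainder.
  leading term 1: no divisor's leading term divides it; move -113/110 to the remainder.
  remainder -3/22*x + 49/55*y - 113/110 ≠ 0; add g_3 = -3/22*x + 49/55*y - 113/110 to the basis.

S(f_1,g_3): lcm = x*y. S = 98/15*y**2 - 101/15*y + 1/5.
  leading term y**2: no divisor's leading term divides it; move 98/15*y**2 to the remainder.
  leading term y: no divisor's leading term divides it; move -101/15*y to the remainder.
  leading term 1: no divisor's leading term divides it; move 1/5 to the remainder.
  remainder 98/15*y**2 - 101/15*y + 1/5 ≠ 0; add g_4 = 98/15*y**2 - 101/15*y + 1/5 to the basis.

S(f_2,g_3): lcm = x*y. S = 98/15*y**2 + 3/22*x - 1258/165*y + 27/22.
  leading term y**2: subtract (1)·g_4 from 98/15*y**2 + 3/22*x - 1258/165*y + 27/22 → 3/22*x - 49/55*y + 113/110
  leading term x: subtract (-1)·g_3 from 3/22*x - 49/55*y + 113/110 → 0
  remainder 0.

S(f_1,g_4): lcm = x*y**2. S = 101/98*x*y + 4/5*y**2 - 3/98*x + 1/5*y.
  leading term x*y: subtract (101/490)·f_1 from 101/98*x*y + 4/5*y**2 - 3/98*x + 1/5*y → 4/5*y**2 - 3/98*x - 153/245*y - 101/490
  leading term y**2: subtract (6/49)·g_4 from 4/5*y**2 - 3/98*x - 153/245*y - 101/490 → -3/98*x + 1/5*y - 113/490
  leading term x: subtract (11/49)·g_3 from -3/98*x + 1/5*y - 113/490 → 0
  remainder 0.

S(f_2,g_4): lcm = x*y**2. S = 629/539*x*y - 1/11*y**2 - 3/98*x + 27/22*y.
  leading term x*y: subtract (629/2695)·f_1 from 629/539*x*y - 1/11*y**2 - 3/98*x + 27/22*y → -1/11*y**2 - 3/98*x + 1583/5390*y - 629/2695
  leading term y**2: subtract (-15/1078)·g_4 from -1/11*y**2 - 3/98*x + 1583/5390*y - 629/2695 → -3/98*x + 1/5*y - 113/490
  leading term x: subtract (11/49)·g_3 from -3/98*x + 1/5*y - 113/490 → 0
  remainder 0.

S(g_3,g_4): leading monomials are coprime, so the S-polynomial reduces to 0 (Buchberger's first criterion).
Every S-polynomial of the final basis reduces to 0, so we have a Gröbner basis.
Inter-reduce: drop elements whose leading term is divisible by another's, tail-reduce, and make monic.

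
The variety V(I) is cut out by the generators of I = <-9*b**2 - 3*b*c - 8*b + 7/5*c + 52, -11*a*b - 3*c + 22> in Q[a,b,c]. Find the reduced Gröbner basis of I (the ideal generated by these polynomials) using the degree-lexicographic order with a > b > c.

G = {a*b + 3/11*c - 2, a*c + 135/77*b*c + 45/77*c**2 + 260/7*a - 90/7*b - 30/11*c - 80/7, b**2 + 1/3*b*c + 8/9*b - 7/45*c - 52/9}

The reduced Gröbner basis is the canonical form of the ideal for this ordering.

f_1 = -9*b**2 - 3*b*c - 8*b + 7/5*c + 52, LT = b**2.
f_2 = -11*a*b - 3*c + 22, LT = a*b.

S(f_1,f_2): lcm = a*b**2. S = 1/3*a*b*c + 8/9*a*b - 7/45*a*c - 3/11*b*c - 52/9*a + 2*b.
  reduce S modulo (f_1, f_2):
  remainder -7/45*a*c - 3/11*b*c - 1/11*c**2 - 52/9*a + 2*b + 14/33*c + 16/9 ≠ 0; add g_3 = -7/45*a*c - 3/11*b*c - 1/11*c**2 - 52/9*a + 2*b + 14/33*c + 16/9 to the basis.

The other S-polynomials (S(f_1,g_3), S(f_2,g_3)) all reduce to 0 modulo the current basis, so we have a Gröbner basis.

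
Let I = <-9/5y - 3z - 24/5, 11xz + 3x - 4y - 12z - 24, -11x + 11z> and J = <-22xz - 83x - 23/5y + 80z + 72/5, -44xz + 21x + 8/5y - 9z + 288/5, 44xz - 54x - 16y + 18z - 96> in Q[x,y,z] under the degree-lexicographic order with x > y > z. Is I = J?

Since reduced Gröbner bases are canonical representatives of ideals under a given ordering, it suffices to compute and compare them.
Buchberger on the first generating set:
f_1 = -9/5y - 3z - 24/5, LT = y.
f_2 = 11xz + 3x - 4y - 12z - 24, LT = xz.
f_3 = -11x + 11z, LT = x.

S(f_2,f_3): lcm = xz. S = z^2 + 3/11x - 4/11y - 12/11z - 24/11.
  leading term z^2: no divisor's leading term divides it; move z^2 to the remainder.
  leading term x: subtract (-3/121)·f_3 from 3/11x - 4/11y - 12/11z - 24/11 → -4/11y - 9/11z - 24/11
  leading term y: subtract (20/99)·f_1 from -4/11y - 9/11z - 24/11 → -7/33z - 40/33
  leading term z: no divisor's leading term divides it; move -7/33z to the remainder.
  leading term 1: no divisor's leading term divides it; move -40/33 to the remainder.
  remainder z^2 - 7/33z - 40/33 ≠ 0; add g_4 = z^2 - 7/33z - 40/33 to the basis.

The other S-polynomials (S(f_1,f_2), S(f_1,f_3), S(f_1,g_4), S(f_2,g_4), S(f_3,g_4)) all reduce to 0 modulo the current basis, so we have a Gröbner basis.
Inter-reduce: drop elements whose leading term is divisible by another's, tail-reduce, and make monic.
Reduced Gröbner basis: {z^2 - 7/33z - 40/33, x - z, y + 5/3z + 8/3}.

Buchberger on the second generating set:
h_1 = -22xz - 83x - 23/5y + 80z + 72/5, LT = xz.
h_2 = -44xz + 21x + 8/5y - 9z + 288/5, LT = xz.
h_3 = 44xz - 54x - 16y + 18z - 96, LT = xz.

S(h_1,h_2): lcm = xz. S = 17/4x + 27/110y - 169/44z + 36/55.
  leading term x: no divisor's leading term divides it; move 17/4x to the remainder.
  leading term y: no divisor's leading term divides it; move 27/110y to the remainder.
  leading term z: no divisor's leading term divides it; move -169/44z to the remainder.
  leading term 1: no divisor's leading term divides it; move 36/55 to the remainder.
  remainder 17/4x + 27/110y - 169/44z + 36/55 ≠ 0; add k_4 = 17/4x + 27/110y - 169/44z + 36/55 to the basis.

S(h_1,h_3): lcm = xz. S = 5x + 63/110y - 89/22z + 84/55.
  leading term x: subtract (20/17)·k_4 from 5x + 63/110y - 89/22z + 84/55 → 531/1870y + 177/374z + 708/935
  leading term y: no divisor's leading term divides it; move 531/1870y to the remainder.
  leading term z: no divisor's leading term divides it; move 177/374z to the remainder.
  leading term 1: no divisor's leading term divides it; move 708/935 to the remainder.
  remainder 531/1870y + 177/374z + 708/935 ≠ 0; add k_5 = 531/1870y + 177/374z + 708/935 to the basis.

S(h_1,k_4): lcm = xz. S = -54/935yz + 169/187z^2 + 83/22x + 23/110y - 3544/935z - 36/55.
  leading term yz: subtract (-12/59z)·k_5 from -54/935yz + 169/187z^2 + 83/22x + 23/110y - 3544/935z - 36/55 → z^2 + 83/22x + 23/110y - 40/11z - 36/55
  leading term z^2: no divisor's leading term divides it; move z^2 to the remainder.
  leading term x: subtract (166/187)·k_4 from 83/22x + 23/110y - 40/11z - 36/55 → -181/20570y - 933/4114z - 12708/10285
  leading term y: subtract (-181/5841)·k_5 from -181/20570y - 933/4114z - 12708/10285 → -7/33z - 40/33
  leading term z: no divisor's leading term divides it; move -7/33z to the remainder.
  leading term 1: no divisor's leading term divides it; move -40/33 to the remainder.
  remainder z^2 - 7/33z - 40/33 ≠ 0; add k_6 = z^2 - 7/33z - 40/33 to the basis.

The other S-polynomials (S(h_2,h_3), S(h_2,k_4), S(h_3,k_4), S(h_1,k_5), S(h_2,k_5), S(h_3,k_5), S(k_4,k_5), S(h_1,k_6), S(h_2,k_6), S(h_3,k_6), S(k_4,k_6), S(k_5,k_6)) all reduce to 0 modulo the current basis, so we have a Gröbner basis.
Inter-reduce: drop elements whose leading term is divisible by another's, tail-reduce, and make monic.
Reduced Gröbner basis: {z^2 - 7/33z - 40/33, x - z, y + 5/3z + 8/3}.

Same reduced basis, so the two generating sets span the same ideal.

Yes, the ideals are equal.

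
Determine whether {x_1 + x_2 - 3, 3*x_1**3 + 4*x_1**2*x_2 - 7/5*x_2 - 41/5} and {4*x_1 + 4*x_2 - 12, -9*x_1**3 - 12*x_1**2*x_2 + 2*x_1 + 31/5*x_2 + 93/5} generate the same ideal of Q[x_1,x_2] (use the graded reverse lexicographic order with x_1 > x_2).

Yes, the ideals are equal.

Equality of ideals is decidable: compute both reduced Gröbner bases (unique for the ordering) and check whether they agree.
Buchberger on the first generating set:
f_1 = x_1 + x_2 - 3, LT = x_1.
f_2 = 3*x_1**3 + 4*x_1**2*x_2 - 7/5*x_2 - 41/5, LT = x_1**3.

S(f_1,f_2): lcm = x_1**3. S = -1/3*x_1**2*x_2 - 3*x_1**2 + 7/15*x_2 + 41/15.
  leading term x_1**2*x_2: subtract (-1/3*x_1*x_2)·f_1 from -1/3*x_1**2*x_2 - 3*x_1**2 + 7/15*x_2 + 41/15 → 1/3*x_1*x_2**2 - 3*x_1**2 - x_1*x_2 + 7/15*x_2 + 41/15
  leading term x_1*x_2**2: subtract (1/3*x_2**2)·f_1 from 1/3*x_1*x_2**2 - 3*x_1**2 - x_1*x_2 + 7/15*x_2 + 41/15 → -1/3*x_2**3 - 3*x_1**2 - x_1*x_2 + x_2**2 + 7/15*x_2 + 41/15
  leading term x_2**3: no divisor's leading term divides it; move -1/3*x_2**3 to the remainder.
  leading term x_1**2: subtract (-3*x_1)·f_1 from -3*x_1**2 - x_1*x_2 + x_2**2 + 7/15*x_2 + 41/15 → 2*x_1*x_2 + x_2**2 - 9*x_1 + 7/15*x_2 + 41/15
  leading term x_1*x_2: subtract (2*x_2)·f_1 from 2*x_1*x_2 + x_2**2 - 9*x_1 + 7/15*x_2 + 41/15 → -x_2**2 - 9*x_1 + 97/15*x_2 + 41/15
  leading term x_2**2: no divisor's leading term divides it; move -x_2**2 to the remainder.
  leading term x_1: subtract (-9)·f_1 from -9*x_1 + 97/15*x_2 + 41/15 → 232/15*x_2 - 364/15
  leading term x_2: no divisor's leading term divides it; move 232/15*x_2 to the remainder.
  leading term 1: no divisor's leading term divides it; move -364/15 to the remainder.
  remainder -1/3*x_2**3 - x_2**2 + 232/15*x_2 - 364/15 ≠ 0; add g_3 = -1/3*x_2**3 - x_2**2 + 232/15*x_2 - 364/15 to the basis.

The other S-polynomials (S(f_1,g_3), S(f_2,g_3)) all reduce to 0 modulo the current basis, so we have a Gröbner basis.
Inter-reduce: drop elements whose leading term is divisible by another's, tail-reduce, and make monic.
Reduced Gröbner basis: {x_2**3 + 3*x_2**2 - 232/5*x_2 + 364/5, x_1 + x_2 - 3}.

Buchberger on the second generating set:
h_1 = 4*x_1 + 4*x_2 - 12, LT = x_1.
h_2 = -9*x_1**3 - 12*x_1**2*x_2 + 2*x_1 + 31/5*x_2 + 93/5, LT = x_1**3.

S(h_1,h_2): lcm = x_1**3. S = -1/3*x_1**2*x_2 - 3*x_1**2 + 2/9*x_1 + 31/45*x_2 + 31/15.
  leading term x_1**2*x_2: subtract (-1/12*x_1*x_2)·h_1 from -1/3*x_1**2*x_2 - 3*x_1**2 + 2/9*x_1 + 31/45*x_2 + 31/15 → 1/3*x_1*x_2**2 - 3*x_1**2 - x_1*x_2 + 2/9*x_1 + 31/45*x_2 + 31/15
  leading term x_1*x_2**2: subtract (1/12*x_2**2)·h_1 from 1/3*x_1*x_2**2 - 3*x_1**2 - x_1*x_2 + 2/9*x_1 + 31/45*x_2 + 31/15 → -1/3*x_2**3 - 3*x_1**2 - x_1*x_2 + x_2**2 + 2/9*x_1 + 31/45*x_2 + 31/15
  leading term x_2**3: no divisor's leading term divides it; move -1/3*x_2**3 to the remainder.
  leading term x_1**2: subtract (-3/4*x_1)·h_1 from -3*x_1**2 - x_1*x_2 + x_2**2 + 2/9*x_1 + 31/45*x_2 + 31/15 → 2*x_1*x_2 + x_2**2 - 79/9*x_1 + 31/45*x_2 + 31/15
  leading term x_1*x_2: subtract (1/2*x_2)·h_1 from 2*x_1*x_2 + x_2**2 - 79/9*x_1 + 31/45*x_2 + 31/15 → -x_2**2 - 79/9*x_1 + 301/45*x_2 + 31/15
  leading term x_2**2: no divisor's leading term divides it; move -x_2**2 to the remainder.
  leading term x_1: subtract (-79/36)·h_1 from -79/9*x_1 + 301/45*x_2 + 31/15 → 232/15*x_2 - 364/15
  leading term x_2: no divisor's leading term divides it; move 232/15*x_2 to the remainder.
  leading term 1: no divisor's leading term divides it; move -364/15 to the remainder.
  remainder -1/3*x_2**3 - x_2**2 + 232/15*x_2 - 364/15 ≠ 0; add k_3 = -1/3*x_2**3 - x_2**2 + 232/15*x_2 - 364/15 to the basis.

The other S-polynomials (S(h_1,k_3), S(h_2,k_3)) all reduce to 0 modulo the current basis, so we have a Gröbner basis.
Inter-reduce: drop elements whose leading term is divisible by another's, tail-reduce, and make monic.
Reduced Gröbner basis: {x_2**3 + 3*x_2**2 - 232/5*x_2 + 364/5, x_1 + x_2 - 3}.

Same reduced basis, so the two generating sets span the same ideal.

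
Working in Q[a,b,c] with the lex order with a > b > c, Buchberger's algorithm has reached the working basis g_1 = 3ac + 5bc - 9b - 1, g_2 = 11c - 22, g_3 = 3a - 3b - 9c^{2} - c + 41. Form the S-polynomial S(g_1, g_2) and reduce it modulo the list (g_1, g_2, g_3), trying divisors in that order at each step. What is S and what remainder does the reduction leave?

S(g_1, g_2) = 2a + \tfrac{5}{3}bc - 3b - \tfrac{1}{3}; remainder on division = \tfrac{7}{3}b - \tfrac{7}{3}.

lcm(LM(g_1), LM(g_2)) = ac.
S = (lcm/LT(g_1))·g_1 − (lcm/LT(g_2))·g_2 = 2a + \tfrac{5}{3}bc - 3b - \tfrac{1}{3}.
Reduce S modulo (g_1, g_2, g_3) in that order:
  leading term a: subtract (\tfrac{2}{3})·g_3 from 2a + \tfrac{5}{3}bc - 3b - \tfrac{1}{3} → \tfrac{5}{3}bc - b + 6c^{2} + \tfrac{2}{3}c - \tfrac{83}{3}
  leading term bc: subtract (\tfrac{5}{33}b)·g_2 from \tfrac{5}{3}bc - b + 6c^{2} + \tfrac{2}{3}c - \tfrac{83}{3} → \tfrac{7}{3}b + 6c^{2} + \tfrac{2}{3}c - \tfrac{83}{3}
  leading term b: no divisor's leading term divides it; move \tfrac{7}{3}b to the remainder.
  leading term c^{2}: subtract (\tfrac{6}{11}c)·g_2 from 6c^{2} + \tfrac{2}{3}c - \tfrac{83}{3} → \tfrac{38}{3}c - \tfrac{83}{3}
  leading term c: subtract (\tfrac{38}{33})·g_2 from \tfrac{38}{3}c - \tfrac{83}{3} → -\tfrac{7}{3}
  leading term 1: no divisor's leading term divides it; move -\tfrac{7}{3} to the remainder.
The remainder \tfrac{7}{3}b - \tfrac{7}{3} is nonzero, so it would be added as the next basis element.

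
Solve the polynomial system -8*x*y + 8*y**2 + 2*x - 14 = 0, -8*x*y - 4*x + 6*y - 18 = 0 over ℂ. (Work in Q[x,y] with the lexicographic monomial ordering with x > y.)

Compute a lex Gröbner basis by Buchberger's algorithm.
f_1 = -8*x*y + 2*x + 8*y**2 - 14, LT = x*y.
f_2 = -8*x*y - 4*x + 6*y - 18, LT = x*y.

S(f_1,f_2): lcm = x*y. S = -3/4*x - y**2 + 3/4*y - 1/2.
  reduce S modulo (f_1, f_2):
  remainder -3/4*x - y**2 + 3/4*y - 1/2 ≠ 0; add h_3 = -3/4*x - y**2 + 3/4*y - 1/2 to the basis.

S(f_1,h_3): lcm = x*y. S = -1/4*x - 4/3*y**3 - 2/3*y + 7/4.
  reduce S modulo (f_1, f_2, h_3):
  remainder -4/3*y**3 + 1/3*y**2 - 11/12*y + 23/12 ≠ 0; add h_4 = -4/3*y**3 + 1/3*y**2 - 11/12*y + 23/12 to the basis.

The other S-polynomials (S(f_2,h_3), S(f_1,h_4), S(f_2,h_4), S(h_3,h_4)) all reduce to 0 modulo the current basis, so we have a Gröbner basis.
Inter-reduce: drop elements whose leading term is divisible by another's, tail-reduce, and make monic.
Reduced Gröbner basis: {x + 4/3*y**2 - y + 2/3, y**3 - 1/4*y**2 + 11/16*y - 23/16}.

Elimination: the polynomial y**3 - 1/4*y**2 + 11/16*y - 23/16 lies in the elimination ideal for y, so y ∈ {1, -3/8 - sqrt(83)*I/8, -3/8 + sqrt(83)*I/8}. For each such y, the remaining basis elements (now univariate) give the rest of the solution.
  y = 1: the earlier basis element becomes x + 1 = 0, giving x = -1 — point (-1, 1).
  y = -3/8 - sqrt(83)*I/8: the earlier basis element becomes x - 1/2 + sqrt(83)*I/4 = 0, giving x = 1/2 - sqrt(83)*I/4 — point (1/2 - sqrt(83)*I/4, -3/8 - sqrt(83)*I/8).
  y = -3/8 + sqrt(83)*I/8: the earlier basis element becomes x - 1/2 - sqrt(83)*I/4 = 0, giving x = 1/2 + sqrt(83)*I/4 — point (1/2 + sqrt(83)*I/4, -3/8 + sqrt(83)*I/8).

{(-1, 1), (1/2 - sqrt(83)*I/4, -3/8 - sqrt(83)*I/8), (1/2 + sqrt(83)*I/4, -3/8 + sqrt(83)*I/8)}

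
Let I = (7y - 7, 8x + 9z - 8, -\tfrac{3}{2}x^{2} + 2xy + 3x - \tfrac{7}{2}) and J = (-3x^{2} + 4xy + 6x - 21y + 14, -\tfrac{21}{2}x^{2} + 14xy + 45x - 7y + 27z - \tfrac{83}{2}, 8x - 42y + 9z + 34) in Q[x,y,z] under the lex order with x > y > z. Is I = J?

Yes, the ideals are equal.

Equality of ideals is decidable: compute both reduced Gröbner bases (unique for the ordering) and check whether they agree.
Buchberger on the first generating set:
f_1 = 7y - 7, LT = y.
f_2 = 8x + 9z - 8, LT = x.
f_3 = -\tfrac{3}{2}x^{2} + 2xy + 3x - \tfrac{7}{2}, LT = x^{2}.

S(f_2,f_3): lcm = x^{2}. S = \tfrac{4}{3}xy + \tfrac{9}{8}xz + x - \tfrac{7}{3}.
  leading term xy: subtract (\tfrac{4}{21}x)·f_1 from \tfrac{4}{3}xy + \tfrac{9}{8}xz + x - \tfrac{7}{3} → \tfrac{9}{8}xz + \tfrac{7}{3}x - \tfrac{7}{3}
  leading term xz: subtract (\tfrac{9}{64}z)·f_2 from \tfrac{9}{8}xz + \tfrac{7}{3}x - \tfrac{7}{3} → \tfrac{7}{3}x - \tfrac{81}{64}z^{2} + \tfrac{9}{8}z - \tfrac{7}{3}
  leading term x: subtract (\tfrac{7}{24})·f_2 from \tfrac{7}{3}x - \tfrac{81}{64}z^{2} + \tfrac{9}{8}z - \tfrac{7}{3} → -\tfrac{81}{64}z^{2} - \tfrac{3}{2}z
  leading term z^{2}: no divisor's leading term divides it; move -\tfrac{81}{64}z^{2} to the remainder.
  leading term z: no divisor's leading term divides it; move -\tfrac{3}{2}z to the remainder.
  remainder -\tfrac{81}{64}z^{2} - \tfrac{3}{2}z ≠ 0; add g_4 = -\tfrac{81}{64}z^{2} - \tfrac{3}{2}z to the basis.

The other S-polynomials (S(f_1,f_2), S(f_1,f_3), S(f_1,g_4), S(f_2,g_4), S(f_3,g_4)) all reduce to 0 modulo the current basis, so we have a Gröbner basis.
Inter-reduce: drop elements whose leading term is divisible by another's, tail-reduce, and make monic.
Reduced Gröbner basis: {x + \tfrac{9}{8}z - 1, y - 1, z^{2} + \tfrac{32}{27}z}.

Buchberger on the second generating set:
h_1 = -3x^{2} + 4xy + 6x - 21y + 14, LT = x^{2}.
h_2 = -\tfrac{21}{2}x^{2} + 14xy + 45x - 7y + 27z - \tfrac{83}{2}, LT = x^{2}.
h_3 = 8x - 42y + 9z + 34, LT = x.

S(h_1,h_2): lcm = x^{2}. S = \tfrac{16}{7}x + \tfrac{19}{3}y + \tfrac{18}{7}z - \tfrac{181}{21}.
  leading term x: subtract (\tfrac{2}{7})·h_3 from \tfrac{16}{7}x + \tfrac{19}{3}y + \tfrac{18}{7}z - \tfrac{181}{21} → \tfrac{55}{3}y - \tfrac{55}{3}
  leading term y: no divisor's leading term divides it; move \tfrac{55}{3}y to the remainder.
  leading term 1: no divisor's leading term divides it; move -\tfrac{55}{3} to the remainder.
  remainder \tfrac{55}{3}y - \tfrac{55}{3} ≠ 0; add k_4 = \tfrac{55}{3}y - \tfrac{55}{3} to the basis.

S(h_1,h_3): lcm = x^{2}. S = \tfrac{47}{12}xy - \tfrac{9}{8}xz - \tfrac{25}{4}x + 7y - \tfrac{14}{3}.
  leading term xy: subtract (\tfrac{47}{96}y)·h_3 from \tfrac{47}{12}xy - \tfrac{9}{8}xz - \tfrac{25}{4}x + 7y - \tfrac{14}{3} → -\tfrac{9}{8}xz - \tfrac{25}{4}x + \tfrac{329}{16}y^{2} - \tfrac{141}{32}yz - \tfrac{463}{48}y - \tfrac{14}{3}
  leading term xz: subtract (-\tfrac{9}{64}z)·h_3 from -\tfrac{9}{8}xz - \tfrac{25}{4}x + \tfrac{329}{16}y^{2} - \tfrac{141}{32}yz - \tfrac{463}{48}y - \tfrac{14}{3} → -\tfrac{25}{4}x + \tfrac{329}{16}y^{2} - \tfrac{165}{16}yz - \tfrac{463}{48}y + \tfrac{81}{64}z^{2} + \tfrac{153}{32}z - \tfrac{14}{3}
  leading term x: subtract (-\tfrac{25}{32})·h_3 from -\tfrac{25}{4}x + \tfrac{329}{16}y^{2} - \tfrac{165}{16}yz - \tfrac{463}{48}y + \tfrac{81}{64}z^{2} + \tfrac{153}{32}z - \tfrac{14}{3} → \tfrac{329}{16}y^{2} - \tfrac{165}{16}yz - \tfrac{1019}{24}y + \tfrac{81}{64}z^{2} + \tfrac{189}{16}z + \tfrac{1051}{48}
  leading term y^{2}: subtract (\tfrac{987}{880}y)·k_4 from \tfrac{329}{16}y^{2} - \tfrac{165}{16}yz - \tfrac{1019}{24}y + \tfrac{81}{64}z^{2} + \tfrac{189}{16}z + \tfrac{1051}{48} → -\tfrac{165}{16}yz - \tfrac{1051}{48}y + \tfrac{81}{64}z^{2} + \tfrac{189}{16}z + \tfrac{1051}{48}
  leading term yz: subtract (-\tfrac{9}{16}z)·k_4 from -\tfrac{165}{16}yz - \tfrac{1051}{48}y + \tfrac{81}{64}z^{2} + \tfrac{189}{16}z + \tfrac{1051}{48} → -\tfrac{1051}{48}y + \tfrac{81}{64}z^{2} + \tfrac{3}{2}z + \tfrac{1051}{48}
  leading term y: subtract (-\tfrac{1051}{880})·k_4 from -\tfrac{1051}{48}y + \tfrac{81}{64}z^{2} + \tfrac{3}{2}z + \tfrac{1051}{48} → \tfrac{81}{64}z^{2} + \tfrac{3}{2}z
  leading term z^{2}: no divisor's leading term divides it; move \tfrac{81}{64}z^{2} to the remainder.
  leading term z: no divisor's leading term divides it; move \tfrac{3}{2}z to the remainder.
  remainder \tfrac{81}{64}z^{2} + \tfrac{3}{2}z ≠ 0; add k_5 = \tfrac{81}{64}z^{2} + \tfrac{3}{2}z to the basis.

The other S-polynomials (S(h_2,h_3), S(h_1,k_4), S(h_2,k_4), S(h_3,k_4), S(h_1,k_5), S(h_2,k_5), S(h_3,k_5), S(k_4,k_5)) all reduce to 0 modulo the current basis, so we have a Gröbner basis.
Inter-reduce: drop elements whose leading term is divisible by another's, tail-reduce, and make monic.
Reduced Gröbner basis: {x + \tfrac{9}{8}z - 1, y - 1, z^{2} + \tfrac{32}{27}z}.

The two bases agree; hence the ideals are identical.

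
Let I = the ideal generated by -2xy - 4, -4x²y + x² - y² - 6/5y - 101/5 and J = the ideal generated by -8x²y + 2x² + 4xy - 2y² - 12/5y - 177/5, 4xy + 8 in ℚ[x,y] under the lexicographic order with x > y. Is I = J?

Two ideals are equal iff their reduced Gröbner bases coincide (the reduced basis is unique for a fixed ordering).
Buchberger on the first generating set:
f_1 = -2xy - 4, LT = xy.
f_2 = -4x²y + x² - y² - 6/5y - 101/5, LT = x²y.

S(f_1,f_2): lcm = x²y. S = ¼x² + 2x - ¼y² - 3/10y - 101/20.
  leading term x²: no divisor's leading term divides it; move ¼x² to the remainder.
  leading term x: no divisor's leading term divides it; move 2x to the remainder.
  leading term y²: no divisor's leading term divides it; move -¼y² to the remainder.
  leading term y: no divisor's leading term divides it; move -3/10y to the remainder.
  leading term 1: no divisor's leading term divides it; move -101/20 to the remainder.
  remainder ¼x² + 2x - ¼y² - 3/10y - 101/20 ≠ 0; add g_3 = ¼x² + 2x - ¼y² - 3/10y - 101/20 to the basis.

S(f_1,g_3): lcm = x²y. S = -8xy + 2x + y³ + 6/5y² + 101/5y.
  leading term xy: subtract (4)·f_1 from -8xy + 2x + y³ + 6/5y² + 101/5y → 2x + y³ + 6/5y² + 101/5y + 16
  leading term x: no divisor's leading term divides it; move 2x to the remainder.
  leading term y³: no divisor's leading term divides it; move y³ to the remainder.
  leading term y²: no divisor's leading term divides it; move 6/5y² to the remainder.
  leading term y: no divisor's leading term divides it; move 101/5y to the remainder.
  leading term 1: no divisor's leading term divides it; move 16 to the remainder.
  remainder 2x + y³ + 6/5y² + 101/5y + 16 ≠ 0; add g_4 = 2x + y³ + 6/5y² + 101/5y + 16 to the basis.

S(f_1,g_4): lcm = xy. S = -½y⁴ - ⅗y³ - 101/10y² - 8y + 2.
  leading term y⁴: no divisor's leading term divides it; move -½y⁴ to the remainder.
  leading term y³: no divisor's leading term divides it; move -⅗y³ to the remainder.
  leading term y²: no divisor's leading term divides it; move -101/10y² to the remainder.
  leading term y: no divisor's leading term divides it; move -8y to the remainder.
  leading term 1: no divisor's leading term divides it; move 2 to the remainder.
  remainder -½y⁴ - ⅗y³ - 101/10y² - 8y + 2 ≠ 0; add g_5 = -½y⁴ - ⅗y³ - 101/10y² - 8y + 2 to the basis.

The other S-polynomials (S(f_2,g_3), S(f_2,g_4), S(g_3,g_4), S(f_1,g_5), S(f_2,g_5), S(g_3,g_5), S(g_4,g_5)) all reduce to 0 modulo the current basis, so we have a Gröbner basis.
Inter-reduce: drop elements whose leading term is divisible by another's, tail-reduce, and make monic.
Reduced Gröbner basis: {x + ½y³ + ⅗y² + 101/10y + 8, y⁴ + 6/5y³ + 101/5y² + 16y - 4}.

Buchberger on the second generating set:
h_1 = -8x²y + 2x² + 4xy - 2y² - 12/5y - 177/5, LT = x²y.
h_2 = 4xy + 8, LT = xy.

S(h_1,h_2): lcm = x²y. S = -¼x² - ½xy - 2x + ¼y² + 3/10y + 177/40.
  leading term x²: no divisor's leading term divides it; move -¼x² to the remainder.
  leading term xy: subtract (-⅛)·h_2 from -½xy - 2x + ¼y² + 3/10y + 177/40 → -2x + ¼y² + 3/10y + 217/40
  leading term x: no divisor's leading term divides it; move -2x to the remainder.
  leading term y²: no divisor's leading term divides it; move ¼y² to the remainder.
  leading term y: no divisor's leading term divides it; move 3/10y to the remainder.
  leading term 1: no divisor's leading term divides it; move 217/40 to the remainder.
  remainder -¼x² - 2x + ¼y² + 3/10y + 217/40 ≠ 0; add k_3 = -¼x² - 2x + ¼y² + 3/10y + 217/40 to the basis.

S(h_1,k_3): lcm = x²y. S = -¼x² - 17/2xy + y³ + 29/20y² + 22y + 177/40.
  leading term x²: subtract (1)·k_3 from -¼x² - 17/2xy + y³ + 29/20y² + 22y + 177/40 → -17/2xy + 2x + y³ + 6/5y² + 217/10y - 1
  leading term xy: subtract (-17/8)·h_2 from -17/2xy + 2x + y³ + 6/5y² + 217/10y - 1 → 2x + y³ + 6/5y² + 217/10y + 16
  leading term x: no divisor's leading term divides it; move 2x to the remainder.
  leading term y³: no divisor's leading term divides it; move y³ to the remainder.
  leading term y²: no divisor's leading term divides it; move 6/5y² to the remainder.
  leading term y: no divisor's leading term divides it; move 217/10y to the remainder.
  leading term 1: no divisor's leading term divides it; move 16 to the remainder.
  remainder 2x + y³ + 6/5y² + 217/10y + 16 ≠ 0; add k_4 = 2x + y³ + 6/5y² + 217/10y + 16 to the basis.

S(h_2,k_4): lcm = xy. S = -½y⁴ - ⅗y³ - 217/20y² - 8y + 2.
  leading term y⁴: no divisor's leading term divides it; move -½y⁴ to the remainder.
  leading term y³: no divisor's leading term divides it; move -⅗y³ to the remainder.
  leading term y²: no divisor's leading term divides it; move -217/20y² to the remainder.
  leading term y: no divisor's leading term divides it; move -8y to the remainder.
  leading term 1: no divisor's leading term divides it; move 2 to the remainder.
  remainder -½y⁴ - ⅗y³ - 217/20y² - 8y + 2 ≠ 0; add k_5 = -½y⁴ - ⅗y³ - 217/20y² - 8y + 2 to the basis.

The other S-polynomials (S(h_2,k_3), S(h_1,k_4), S(k_3,k_4), S(h_1,k_5), S(h_2,k_5), S(k_3,k_5), S(k_4,k_5)) all reduce to 0 modulo the current basis, so we have a Gröbner basis.
Inter-reduce: drop elements whose leading term is divisible by another's, tail-reduce, and make monic.
Reduced Gröbner basis: {x + ½y³ + ⅗y² + 217/20y + 8, y⁴ + 6/5y³ + 217/10y² + 16y - 4}.

The bases are distinct; the ideals are different.

No, the ideals differ.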